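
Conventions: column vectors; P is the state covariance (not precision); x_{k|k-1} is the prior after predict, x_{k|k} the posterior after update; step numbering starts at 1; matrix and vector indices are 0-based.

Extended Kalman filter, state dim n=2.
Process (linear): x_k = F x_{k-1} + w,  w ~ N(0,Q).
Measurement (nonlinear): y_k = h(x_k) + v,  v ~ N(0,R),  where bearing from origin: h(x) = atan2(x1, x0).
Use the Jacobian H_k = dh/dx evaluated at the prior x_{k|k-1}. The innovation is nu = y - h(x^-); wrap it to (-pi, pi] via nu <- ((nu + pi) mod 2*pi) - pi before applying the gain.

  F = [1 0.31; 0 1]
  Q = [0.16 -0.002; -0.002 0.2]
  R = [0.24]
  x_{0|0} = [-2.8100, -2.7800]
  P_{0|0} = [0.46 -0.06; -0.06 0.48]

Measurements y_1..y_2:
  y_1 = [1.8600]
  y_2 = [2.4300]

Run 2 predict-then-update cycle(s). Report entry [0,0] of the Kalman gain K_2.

K[0,0] = 0.0479

step 1: x^-=[-3.6718, -2.7800]  P^-=[0.6289 0.0868; 0.0868 0.6800]  H_jac=[0.1311 -0.1731]  S=[0.2672]  K=[0.2522; -0.3979]  nu=[-1.9296]  x^+=[-4.1585, -2.0122]  P^+=[0.6119 0.1136; 0.1136 0.6377]
step 2: x^-=[-4.7823, -2.0122]  P^-=[0.9037 0.3093; 0.3093 0.8377]  H_jac=[0.0747 -0.1777]  S=[0.2633]  K=[0.0479; -0.4774]  nu=[-1.1099]  x^+=[-4.8354, -1.4823]  P^+=[0.9031 0.3153; 0.3153 0.7777]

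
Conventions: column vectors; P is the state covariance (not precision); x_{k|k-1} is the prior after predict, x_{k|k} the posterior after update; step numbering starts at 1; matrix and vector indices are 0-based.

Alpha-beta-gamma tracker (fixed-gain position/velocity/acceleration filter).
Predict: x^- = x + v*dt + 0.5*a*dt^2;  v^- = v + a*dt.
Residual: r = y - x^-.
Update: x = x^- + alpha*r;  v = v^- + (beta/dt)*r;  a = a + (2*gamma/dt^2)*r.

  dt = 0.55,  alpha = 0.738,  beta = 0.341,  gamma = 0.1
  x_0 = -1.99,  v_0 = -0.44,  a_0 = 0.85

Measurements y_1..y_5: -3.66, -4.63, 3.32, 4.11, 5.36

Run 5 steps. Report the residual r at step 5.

resid = -2.9919

step 1: x_pred=-2.1034  r=-1.5566  x^+=-3.2522  v^+=-0.9376  a^+=-0.1791
step 2: x_pred=-3.7949  r=-0.8351  x^+=-4.4112  v^+=-1.5538  a^+=-0.7312
step 3: x_pred=-5.3764  r=8.6964  x^+=1.0415  v^+=3.4358  a^+=5.0185
step 4: x_pred=3.6903  r=0.4197  x^+=4.0000  v^+=6.4562  a^+=5.2960
step 5: x_pred=8.3519  r=-2.9919  x^+=6.1439  v^+=7.5140  a^+=3.3178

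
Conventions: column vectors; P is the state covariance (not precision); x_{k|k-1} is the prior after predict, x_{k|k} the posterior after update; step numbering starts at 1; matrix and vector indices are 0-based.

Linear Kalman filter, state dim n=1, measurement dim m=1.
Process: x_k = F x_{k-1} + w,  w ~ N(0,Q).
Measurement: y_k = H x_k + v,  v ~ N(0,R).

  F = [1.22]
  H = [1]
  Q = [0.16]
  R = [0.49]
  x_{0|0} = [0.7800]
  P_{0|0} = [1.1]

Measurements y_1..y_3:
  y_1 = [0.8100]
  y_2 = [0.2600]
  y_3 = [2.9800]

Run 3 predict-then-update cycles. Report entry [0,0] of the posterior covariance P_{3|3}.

step 1: x^-=[0.9516]  P^-=[1.7972]  S=[2.2872]  K=[0.7858]  nu=[-0.1416]  x^+=[0.8403]  P^+=[0.3850]
step 2: x^-=[1.0252]  P^-=[0.7331]  S=[1.2231]  K=[0.5994]  nu=[-0.7652]  x^+=[0.5666]  P^+=[0.2937]
step 3: x^-=[0.6912]  P^-=[0.5971]  S=[1.0871]  K=[0.5493]  nu=[2.2888]  x^+=[1.9484]  P^+=[0.2691]

P_post[0,0] = 0.2691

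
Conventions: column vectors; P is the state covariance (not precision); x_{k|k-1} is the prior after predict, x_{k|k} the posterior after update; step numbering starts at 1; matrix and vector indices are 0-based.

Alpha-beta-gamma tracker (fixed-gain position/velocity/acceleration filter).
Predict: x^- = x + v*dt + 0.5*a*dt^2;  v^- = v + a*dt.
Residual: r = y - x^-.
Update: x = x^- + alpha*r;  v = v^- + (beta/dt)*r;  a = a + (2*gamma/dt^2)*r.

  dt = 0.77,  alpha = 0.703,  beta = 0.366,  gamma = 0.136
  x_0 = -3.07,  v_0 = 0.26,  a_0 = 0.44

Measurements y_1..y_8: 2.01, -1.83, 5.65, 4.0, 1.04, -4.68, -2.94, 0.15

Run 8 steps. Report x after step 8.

step 1: x_pred=-2.7394  r=4.7494  x^+=0.5994  v^+=2.8563  a^+=2.6188
step 2: x_pred=3.5751  r=-5.4051  x^+=-0.2247  v^+=2.3036  a^+=0.1392
step 3: x_pred=1.5903  r=4.0597  x^+=4.4443  v^+=4.3404  a^+=2.0016
step 4: x_pred=8.3798  r=-4.3798  x^+=5.3008  v^+=3.7998  a^+=-0.0077
step 5: x_pred=8.2244  r=-7.1844  x^+=3.1738  v^+=0.3790  a^+=-3.3036
step 6: x_pred=2.4862  r=-7.1662  x^+=-2.5516  v^+=-5.5711  a^+=-6.5912
step 7: x_pred=-8.7953  r=5.8553  x^+=-4.6790  v^+=-7.8631  a^+=-3.9050
step 8: x_pred=-11.8913  r=12.0413  x^+=-3.4263  v^+=-5.1464  a^+=1.6191

x_post = -3.4263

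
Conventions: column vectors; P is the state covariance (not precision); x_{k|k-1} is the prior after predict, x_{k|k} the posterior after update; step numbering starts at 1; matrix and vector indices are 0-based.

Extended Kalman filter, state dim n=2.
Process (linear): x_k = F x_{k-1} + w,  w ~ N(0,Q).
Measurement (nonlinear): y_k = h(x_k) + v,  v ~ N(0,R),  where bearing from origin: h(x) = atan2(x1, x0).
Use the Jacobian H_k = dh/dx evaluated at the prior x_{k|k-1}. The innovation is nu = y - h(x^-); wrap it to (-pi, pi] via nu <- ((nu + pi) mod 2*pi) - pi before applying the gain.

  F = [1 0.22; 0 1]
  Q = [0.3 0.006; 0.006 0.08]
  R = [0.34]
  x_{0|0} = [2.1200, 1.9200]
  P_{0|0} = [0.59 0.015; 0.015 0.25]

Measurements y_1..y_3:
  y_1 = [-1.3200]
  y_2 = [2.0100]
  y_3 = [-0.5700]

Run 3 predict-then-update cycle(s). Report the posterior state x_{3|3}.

step 1: x^-=[2.5424, 1.9200]  P^-=[0.9087 0.0760; 0.0760 0.3300]  H_jac=[-0.1892 0.2505]  S=[0.3860]  K=[-0.3960; 0.1769]  nu=[-1.9668]  x^+=[3.3212, 1.5721]  P^+=[0.8482 0.1030; 0.1030 0.3179]
step 2: x^-=[3.6671, 1.5721]  P^-=[1.2089 0.1790; 0.1790 0.3979]  H_jac=[-0.0988 0.2304]  S=[0.3648]  K=[-0.2143; 0.2028]  nu=[1.6050]  x^+=[3.3232, 1.8977]  P^+=[1.1922 0.1948; 0.1948 0.3829]
step 3: x^-=[3.7407, 1.8977]  P^-=[1.5964 0.2851; 0.2851 0.4629]  H_jac=[-0.1079 0.2126]  S=[0.3664]  K=[-0.3045; 0.1847]  nu=[-1.0395]  x^+=[4.0572, 1.7057]  P^+=[1.5624 0.3057; 0.3057 0.4504]

x_post = [4.0572, 1.7057]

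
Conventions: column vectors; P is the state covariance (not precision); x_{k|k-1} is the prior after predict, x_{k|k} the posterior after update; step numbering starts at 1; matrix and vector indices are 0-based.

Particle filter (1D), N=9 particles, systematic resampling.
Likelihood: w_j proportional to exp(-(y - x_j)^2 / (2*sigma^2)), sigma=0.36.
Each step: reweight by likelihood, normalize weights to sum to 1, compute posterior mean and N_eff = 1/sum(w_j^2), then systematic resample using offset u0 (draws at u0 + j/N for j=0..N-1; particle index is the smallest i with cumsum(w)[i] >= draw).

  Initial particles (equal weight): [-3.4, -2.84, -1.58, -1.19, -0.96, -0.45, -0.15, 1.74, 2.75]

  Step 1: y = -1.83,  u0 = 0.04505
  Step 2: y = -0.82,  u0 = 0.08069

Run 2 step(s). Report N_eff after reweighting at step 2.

N_eff = 4.8124

step 1: w=[0.0001, 0.0183, 0.7372, 0.1932, 0.0506, 0.0006, 0.0000, 0.0000, 0.0000]  mean=-1.4958  Neff=1.7133  idx=[2, 2, 2, 2, 2, 2, 2, 3, 3]
step 2: w=[0.0557, 0.0557, 0.0557, 0.0557, 0.0557, 0.0557, 0.0557, 0.3050, 0.3050]  mean=-1.3421  Neff=4.8124  idx=[1, 3, 5, 7, 7, 7, 8, 8, 8]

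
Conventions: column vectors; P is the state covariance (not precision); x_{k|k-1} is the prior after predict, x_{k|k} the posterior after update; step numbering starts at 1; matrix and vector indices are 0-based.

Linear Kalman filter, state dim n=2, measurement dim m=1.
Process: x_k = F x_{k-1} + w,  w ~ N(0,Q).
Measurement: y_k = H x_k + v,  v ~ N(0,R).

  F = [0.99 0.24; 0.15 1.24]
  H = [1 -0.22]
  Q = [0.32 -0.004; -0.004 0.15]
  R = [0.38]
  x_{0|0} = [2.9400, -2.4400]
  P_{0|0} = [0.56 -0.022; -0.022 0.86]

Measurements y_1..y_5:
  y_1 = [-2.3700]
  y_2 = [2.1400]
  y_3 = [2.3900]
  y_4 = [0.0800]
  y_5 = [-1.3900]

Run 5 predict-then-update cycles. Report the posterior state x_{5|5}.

x_post = [-2.1341, -5.3178]

step 1: x^-=[2.3250, -2.5846]  P^-=[0.9079 0.3073; 0.3073 1.4768]  S=[1.2242]  K=[0.6864; -0.0144]  nu=[-5.2636]  x^+=[-1.2881, -2.5090]  P^+=[0.3311 0.3194; 0.3194 1.4765]
step 2: x^-=[-1.8774, -3.3043]  P^-=[0.8813 0.8881; 0.8881 2.5465]  S=[0.9938]  K=[0.6902; 0.3299]  nu=[3.2904]  x^+=[0.3937, -2.2187]  P^+=[0.4079 0.6618; 0.6618 2.4383]
step 3: x^-=[-0.1427, -2.6921]  P^-=[1.1747 1.6185; 1.6185 4.1546]  S=[1.0437]  K=[0.7844; 0.6750]  nu=[1.9404]  x^+=[1.3794, -1.3823]  P^+=[0.5326 1.0659; 1.0659 3.6790]
step 4: x^-=[1.0338, -1.5071]  P^-=[1.5604 2.5168; 2.5168 6.2154]  S=[1.1338]  K=[0.8879; 1.0138]  nu=[-1.2854]  x^+=[-0.1075, -2.8103]  P^+=[0.6666 1.4963; 1.4963 5.0501]
step 5: x^-=[-0.7808, -3.5008]  P^-=[1.9752 3.4885; 3.4885 8.4866]  S=[1.2310]  K=[0.9811; 1.3172]  nu=[-1.3793]  x^+=[-2.1341, -5.3178]  P^+=[0.7903 1.8977; 1.8977 6.3507]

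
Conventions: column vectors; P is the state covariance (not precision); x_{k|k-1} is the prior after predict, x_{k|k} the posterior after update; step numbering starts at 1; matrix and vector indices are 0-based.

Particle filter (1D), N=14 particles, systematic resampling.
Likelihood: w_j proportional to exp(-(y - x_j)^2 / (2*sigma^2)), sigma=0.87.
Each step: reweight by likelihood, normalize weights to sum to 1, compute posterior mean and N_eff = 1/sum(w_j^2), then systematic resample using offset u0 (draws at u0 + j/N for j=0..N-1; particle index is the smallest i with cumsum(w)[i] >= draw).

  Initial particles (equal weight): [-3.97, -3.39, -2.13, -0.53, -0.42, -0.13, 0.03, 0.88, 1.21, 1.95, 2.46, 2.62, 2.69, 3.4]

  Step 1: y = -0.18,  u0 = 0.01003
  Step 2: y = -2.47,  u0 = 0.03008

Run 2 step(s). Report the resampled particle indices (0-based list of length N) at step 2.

step 1: w=[0.0000, 0.0002, 0.0170, 0.1937, 0.2022, 0.2096, 0.2040, 0.1000, 0.0586, 0.0105, 0.0021, 0.0012, 0.0009, 0.0000]  mean=-0.0556  Neff=5.6256  idx=[2, 3, 3, 4, 4, 4, 5, 5, 5, 6, 6, 6, 7, 8]
step 2: w=[0.6574, 0.0591, 0.0591, 0.0442, 0.0442, 0.0442, 0.0191, 0.0191, 0.0191, 0.0114, 0.0114, 0.0114, 0.0004, 0.0001]  mean=-1.5244  Neff=2.2400  idx=[0, 0, 0, 0, 0, 0, 0, 0, 0, 1, 2, 3, 5, 8]

resampled_idx = [0, 0, 0, 0, 0, 0, 0, 0, 0, 1, 2, 3, 5, 8]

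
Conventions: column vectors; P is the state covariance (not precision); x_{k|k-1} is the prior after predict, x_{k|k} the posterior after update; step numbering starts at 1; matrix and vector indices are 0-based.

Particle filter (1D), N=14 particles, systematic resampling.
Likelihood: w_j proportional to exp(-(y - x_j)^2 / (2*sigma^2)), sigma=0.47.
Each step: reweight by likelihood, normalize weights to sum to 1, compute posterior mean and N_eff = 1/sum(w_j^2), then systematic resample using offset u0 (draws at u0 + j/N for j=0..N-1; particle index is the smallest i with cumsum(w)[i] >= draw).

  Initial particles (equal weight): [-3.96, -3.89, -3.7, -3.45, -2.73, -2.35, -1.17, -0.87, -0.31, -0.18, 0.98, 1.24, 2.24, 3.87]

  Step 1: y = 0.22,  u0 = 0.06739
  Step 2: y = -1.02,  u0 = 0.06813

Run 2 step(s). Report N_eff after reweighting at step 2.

N_eff = 9.5241

step 1: w=[0.0000, 0.0000, 0.0000, 0.0000, 0.0000, 0.0000, 0.0075, 0.0406, 0.3167, 0.4164, 0.1618, 0.0568, 0.0001, 0.0000]  mean=0.0118  Neff=3.2802  idx=[8, 8, 8, 8, 8, 9, 9, 9, 9, 9, 10, 10, 10, 11]
step 2: w=[0.1224, 0.1224, 0.1224, 0.1224, 0.1224, 0.0776, 0.0776, 0.0776, 0.0776, 0.0776, 0.0000, 0.0000, 0.0000, 0.0000]  mean=-0.2594  Neff=9.5241  idx=[0, 1, 1, 2, 2, 3, 4, 4, 5, 6, 7, 8, 9, 9]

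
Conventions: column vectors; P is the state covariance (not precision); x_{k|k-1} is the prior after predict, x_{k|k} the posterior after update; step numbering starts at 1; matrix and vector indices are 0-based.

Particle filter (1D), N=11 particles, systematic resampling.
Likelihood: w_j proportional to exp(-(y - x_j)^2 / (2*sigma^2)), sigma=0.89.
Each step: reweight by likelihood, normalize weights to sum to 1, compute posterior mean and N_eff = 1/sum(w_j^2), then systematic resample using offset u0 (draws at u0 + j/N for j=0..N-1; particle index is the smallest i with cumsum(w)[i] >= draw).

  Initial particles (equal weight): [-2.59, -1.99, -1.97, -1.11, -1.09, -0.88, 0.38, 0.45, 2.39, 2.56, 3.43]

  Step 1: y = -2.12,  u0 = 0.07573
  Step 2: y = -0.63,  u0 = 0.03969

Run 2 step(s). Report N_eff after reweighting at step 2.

step 1: w=[0.2025, 0.2303, 0.2295, 0.1223, 0.1192, 0.0882, 0.0045, 0.0036, 0.0000, 0.0000, 0.0000]  mean=-1.7747  Neff=5.4446  idx=[0, 0, 1, 1, 2, 2, 2, 3, 4, 4, 5]
step 2: w=[0.0166, 0.0166, 0.0583, 0.0583, 0.0603, 0.0603, 0.0603, 0.1619, 0.1638, 0.1638, 0.1800]  mean=-1.3691  Neff=7.6618  idx=[2, 3, 5, 6, 7, 8, 8, 9, 9, 10, 10]

N_eff = 7.6618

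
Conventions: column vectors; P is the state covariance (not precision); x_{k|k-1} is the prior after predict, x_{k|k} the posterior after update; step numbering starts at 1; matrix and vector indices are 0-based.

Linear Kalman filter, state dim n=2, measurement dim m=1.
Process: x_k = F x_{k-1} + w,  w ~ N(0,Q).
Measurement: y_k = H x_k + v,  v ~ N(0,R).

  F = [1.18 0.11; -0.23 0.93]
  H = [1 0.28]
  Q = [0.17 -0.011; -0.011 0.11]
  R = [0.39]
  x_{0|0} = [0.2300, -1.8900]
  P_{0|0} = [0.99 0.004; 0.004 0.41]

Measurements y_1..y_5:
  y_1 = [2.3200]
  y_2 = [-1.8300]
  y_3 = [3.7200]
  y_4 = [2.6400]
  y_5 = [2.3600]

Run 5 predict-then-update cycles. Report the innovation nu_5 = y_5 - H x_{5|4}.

innov = [-0.0273]

step 1: x^-=[0.0635, -1.8106]  P^-=[1.5545 -0.2335; -0.2335 0.5153]  S=[1.8541]  K=[0.8031; -0.0481]  nu=[2.7635]  x^+=[2.2829, -1.9435]  P^+=[0.3585 -0.1618; -0.1618 0.5110]
step 2: x^-=[2.4801, -2.3325]  P^-=[0.6334 -0.2295; -0.2295 0.6401]  S=[0.9450]  K=[0.6022; -0.0532]  nu=[-3.6569]  x^+=[0.2778, -2.1379]  P^+=[0.2907 -0.1992; -0.1992 0.6375]
step 3: x^-=[0.0926, -2.0522]  P^-=[0.5307 -0.2383; -0.2383 0.7620]  S=[0.8470]  K=[0.5478; -0.0294]  nu=[4.2020]  x^+=[2.3944, -2.1759]  P^+=[0.2765 -0.2246; -0.2246 0.7612]
step 4: x^-=[2.5861, -2.5743]  P^-=[0.5059 -0.2490; -0.2490 0.8791]  S=[0.8254]  K=[0.5285; -0.0034]  nu=[0.7747]  x^+=[2.9955, -2.5769]  P^+=[0.2754 -0.2475; -0.2475 0.8791]
step 5: x^-=[3.2512, -3.0855]  P^-=[0.4999 -0.2612; -0.2612 0.9908]  S=[0.8213]  K=[0.5196; 0.0198]  nu=[-0.0273]  x^+=[3.2371, -3.0861]  P^+=[0.2781 -0.2696; -0.2696 0.9905]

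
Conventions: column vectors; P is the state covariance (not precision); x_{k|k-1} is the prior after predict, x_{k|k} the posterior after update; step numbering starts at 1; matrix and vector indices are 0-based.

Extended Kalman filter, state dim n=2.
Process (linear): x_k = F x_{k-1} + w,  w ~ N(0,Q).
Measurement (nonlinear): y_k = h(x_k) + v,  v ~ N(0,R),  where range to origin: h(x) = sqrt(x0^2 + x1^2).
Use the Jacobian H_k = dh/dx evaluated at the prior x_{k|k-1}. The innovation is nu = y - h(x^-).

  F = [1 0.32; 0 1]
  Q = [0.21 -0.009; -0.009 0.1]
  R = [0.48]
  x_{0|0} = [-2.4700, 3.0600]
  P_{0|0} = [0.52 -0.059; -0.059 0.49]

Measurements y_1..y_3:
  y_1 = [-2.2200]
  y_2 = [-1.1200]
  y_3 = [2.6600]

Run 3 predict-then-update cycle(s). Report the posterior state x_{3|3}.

x_post = [-1.9893, -0.8268]

step 1: x^-=[-1.4908, 3.0600]  P^-=[0.7424 0.0888; 0.0888 0.5900]  H_jac=[-0.4380 0.8990]  S=[1.0293]  K=[-0.2383; 0.4775]  nu=[-5.6238]  x^+=[-0.1504, 0.3745]  P^+=[0.6839 0.2059; 0.2059 0.3553]
step 2: x^-=[-0.0305, 0.3745]  P^-=[1.0621 0.3106; 0.3106 0.4553]  H_jac=[-0.0813 0.9967]  S=[0.8890]  K=[0.2512; 0.4821]  nu=[-1.4958]  x^+=[-0.4063, -0.3465]  P^+=[1.0060 0.2030; 0.2030 0.2487]
step 3: x^-=[-0.5172, -0.3465]  P^-=[1.3714 0.2736; 0.2736 0.3487]  H_jac=[-0.8308 -0.5566]  S=[1.7876]  K=[-0.7225; -0.2357]  nu=[2.0375]  x^+=[-1.9893, -0.8268]  P^+=[0.4382 -0.0309; -0.0309 0.2494]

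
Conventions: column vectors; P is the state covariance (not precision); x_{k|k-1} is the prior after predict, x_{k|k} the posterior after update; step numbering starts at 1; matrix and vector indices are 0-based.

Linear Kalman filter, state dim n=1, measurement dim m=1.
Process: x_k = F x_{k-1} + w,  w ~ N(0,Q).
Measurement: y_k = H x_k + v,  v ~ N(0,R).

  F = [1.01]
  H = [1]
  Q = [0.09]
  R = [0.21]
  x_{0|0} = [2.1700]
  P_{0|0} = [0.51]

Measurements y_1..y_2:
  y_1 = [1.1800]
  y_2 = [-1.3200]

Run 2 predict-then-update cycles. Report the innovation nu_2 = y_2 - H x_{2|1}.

step 1: x^-=[2.1917]  P^-=[0.6103]  S=[0.8203]  K=[0.7440]  nu=[-1.0117]  x^+=[1.4390]  P^+=[0.1562]
step 2: x^-=[1.4534]  P^-=[0.2494]  S=[0.4594]  K=[0.5429]  nu=[-2.7734]  x^+=[-0.0522]  P^+=[0.1140]

innov = [-2.7734]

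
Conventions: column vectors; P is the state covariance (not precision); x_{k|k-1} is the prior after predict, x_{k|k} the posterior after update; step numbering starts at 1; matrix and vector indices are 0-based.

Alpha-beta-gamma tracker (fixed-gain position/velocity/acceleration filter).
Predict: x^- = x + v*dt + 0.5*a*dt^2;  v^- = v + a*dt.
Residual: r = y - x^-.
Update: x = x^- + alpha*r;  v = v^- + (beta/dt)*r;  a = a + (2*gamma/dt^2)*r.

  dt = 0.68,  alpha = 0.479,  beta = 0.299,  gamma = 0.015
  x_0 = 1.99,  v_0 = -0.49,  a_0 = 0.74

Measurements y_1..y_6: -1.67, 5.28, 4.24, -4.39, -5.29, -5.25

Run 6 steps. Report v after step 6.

step 1: x_pred=1.8279  r=-3.4979  x^+=0.1524  v^+=-1.5248  a^+=0.5131
step 2: x_pred=-0.7659  r=6.0459  x^+=2.1301  v^+=1.4824  a^+=0.9053
step 3: x_pred=3.3475  r=0.8925  x^+=3.7750  v^+=2.4905  a^+=0.9632
step 4: x_pred=5.6912  r=-10.0812  x^+=0.8623  v^+=-1.2873  a^+=0.3092
step 5: x_pred=0.0584  r=-5.3484  x^+=-2.5035  v^+=-3.4288  a^+=-0.0378
step 6: x_pred=-4.8438  r=-0.4062  x^+=-5.0384  v^+=-3.6331  a^+=-0.0642

v_post = -3.6331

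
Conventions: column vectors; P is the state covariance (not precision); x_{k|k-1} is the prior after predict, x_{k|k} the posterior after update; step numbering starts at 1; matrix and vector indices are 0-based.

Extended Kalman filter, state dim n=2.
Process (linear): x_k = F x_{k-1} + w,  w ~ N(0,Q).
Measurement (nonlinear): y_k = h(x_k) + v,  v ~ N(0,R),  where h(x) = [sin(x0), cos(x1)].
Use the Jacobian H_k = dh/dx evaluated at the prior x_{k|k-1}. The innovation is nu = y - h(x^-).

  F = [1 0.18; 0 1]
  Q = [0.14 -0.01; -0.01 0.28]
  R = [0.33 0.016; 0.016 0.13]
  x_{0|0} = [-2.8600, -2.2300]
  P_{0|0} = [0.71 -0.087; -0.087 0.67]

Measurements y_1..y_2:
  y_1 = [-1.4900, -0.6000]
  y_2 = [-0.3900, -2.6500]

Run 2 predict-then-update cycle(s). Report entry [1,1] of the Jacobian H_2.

H_jac[1,1] = 0.8154

step 1: x^-=[-3.2614, -2.2300]  P^-=[0.8404 0.0236; 0.0236 0.9500]  H_jac=[-0.9928 0.0000; 0.0000 0.7905]  S=[1.1584 -0.0025; -0.0025 0.7236]  K=[-0.7202 0.0233; -0.0180 1.0377]  nu=[-1.6095, 0.0125]  x^+=[-2.1019, -2.1881]  P^+=[0.2390 -0.0108; -0.0108 0.1703]
step 2: x^-=[-2.4957, -2.1881]  P^-=[0.3807 0.0099; 0.0099 0.4503]  H_jac=[-0.7986 0.0000; 0.0000 0.8154]  S=[0.5728 0.0096; 0.0096 0.4294]  K=[-0.5313 0.0306; -0.0281 0.8557]  nu=[0.2119, -2.0711]  x^+=[-2.6717, -3.9664]  P^+=[0.2189 -0.0055; -0.0055 0.1359]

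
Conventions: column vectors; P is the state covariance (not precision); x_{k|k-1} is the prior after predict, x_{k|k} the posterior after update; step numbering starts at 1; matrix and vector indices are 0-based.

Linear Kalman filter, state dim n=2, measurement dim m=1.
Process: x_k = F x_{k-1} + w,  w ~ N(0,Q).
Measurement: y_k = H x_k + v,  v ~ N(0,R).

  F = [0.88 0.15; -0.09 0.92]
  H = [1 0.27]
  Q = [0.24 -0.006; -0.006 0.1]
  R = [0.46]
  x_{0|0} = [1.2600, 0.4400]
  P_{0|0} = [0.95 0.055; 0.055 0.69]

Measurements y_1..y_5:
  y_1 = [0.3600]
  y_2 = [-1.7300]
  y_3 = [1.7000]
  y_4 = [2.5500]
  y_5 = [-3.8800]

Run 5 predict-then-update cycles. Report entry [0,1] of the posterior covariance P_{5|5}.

step 1: x^-=[1.1748, 0.2914]  P^-=[1.0057 0.0578; 0.0578 0.6826]  S=[1.5467]  K=[0.6603; 0.1565]  nu=[-0.8935]  x^+=[0.5848, 0.1516]  P^+=[0.3313 -0.1021; -0.1021 0.6447]
step 2: x^-=[0.5374, 0.0868]  P^-=[0.4841 -0.0245; -0.0245 0.6653]  S=[0.9794]  K=[0.4876; 0.1584]  nu=[-2.2908]  x^+=[-0.5795, -0.2760]  P^+=[0.2513 -0.1002; -0.1002 0.6407]
step 3: x^-=[-0.5514, -0.2017]  P^-=[0.4226 -0.0172; -0.0172 0.6609]  S=[0.9215]  K=[0.4536; 0.1750]  nu=[2.3058]  x^+=[0.4945, 0.2017]  P^+=[0.2330 -0.0903; -0.0903 0.6327]
step 4: x^-=[0.4654, 0.1411]  P^-=[0.4108 -0.0091; -0.0091 0.6524]  S=[0.9135]  K=[0.4471; 0.1829]  nu=[2.0465]  x^+=[1.3803, 0.5154]  P^+=[0.2283 -0.0838; -0.0838 0.6218]
step 5: x^-=[1.2920, 0.3499]  P^-=[0.4086 -0.0049; -0.0049 0.6420]  S=[0.9128]  K=[0.4462; 0.1845]  nu=[-5.2665]  x^+=[-1.0581, -0.6217]  P^+=[0.2269 -0.0801; -0.0801 0.6110]

P_post[0,1] = -0.0801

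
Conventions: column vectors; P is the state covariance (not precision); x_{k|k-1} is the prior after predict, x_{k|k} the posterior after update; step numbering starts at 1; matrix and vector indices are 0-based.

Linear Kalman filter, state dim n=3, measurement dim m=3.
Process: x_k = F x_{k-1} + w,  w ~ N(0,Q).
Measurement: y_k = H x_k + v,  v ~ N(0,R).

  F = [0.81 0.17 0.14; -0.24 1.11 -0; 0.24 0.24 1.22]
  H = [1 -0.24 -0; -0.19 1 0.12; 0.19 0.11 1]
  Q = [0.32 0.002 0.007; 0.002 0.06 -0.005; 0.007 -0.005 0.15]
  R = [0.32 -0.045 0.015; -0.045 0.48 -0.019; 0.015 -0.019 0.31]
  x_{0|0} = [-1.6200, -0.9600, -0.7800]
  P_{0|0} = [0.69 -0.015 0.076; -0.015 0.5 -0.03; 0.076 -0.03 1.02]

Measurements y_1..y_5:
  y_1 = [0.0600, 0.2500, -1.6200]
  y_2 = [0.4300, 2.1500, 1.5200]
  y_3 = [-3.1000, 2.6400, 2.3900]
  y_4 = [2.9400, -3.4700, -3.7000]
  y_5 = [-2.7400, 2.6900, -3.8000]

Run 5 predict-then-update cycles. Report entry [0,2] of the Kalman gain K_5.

K[0,2] = 0.0868

step 1: x^-=[-1.5846, -0.6768, -1.5708]  P^-=[0.8188 -0.0579 0.4027; -0.0579 0.7238 0.0224; 0.4027 0.0224 1.7619]  S=[1.2083 -0.3871 0.5450; -0.3871 1.2677 0.1881; 0.5450 0.1881 2.2658]  K=[0.6759 0.0649 0.0756; -0.0015 0.5824 -0.0078; -0.0474 -0.0128 0.8249]  nu=[1.4822, 0.8142, 0.3263]  x^+=[-0.5053, -0.2074, -1.3822]  P^+=[0.2250 0.0439 -0.0152; 0.0439 0.2946 -0.0543; -0.0152 -0.0543 0.2641]
step 2: x^-=[-0.6381, -0.1090, -1.8574]  P^-=[0.4874 0.0436 0.0896; 0.0436 0.4126 0.0007; 0.0896 0.0007 0.5374]  S=[0.8102 -0.1803 0.1889; -0.1803 0.8974 0.0664; 0.1889 0.0664 0.9060]  K=[0.5856 0.0692 0.0792; 0.0279 0.4547 0.0209; -0.0337 0.0011 0.6190]  nu=[1.0419, 2.3606, 3.5106]  x^+=[0.4133, 1.0667, 0.2831]  P^+=[0.1960 0.0438 -0.0100; 0.0438 0.2291 -0.0353; -0.0100 -0.0353 0.1971]
step 3: x^-=[0.5557, 1.0848, 0.7006]  P^-=[0.4672 0.0396 0.0797; 0.0396 0.3303 0.0091; 0.0797 0.0091 0.4464]  S=[0.7872 -0.1623 0.1751; -0.1623 0.8171 0.0566; 0.1751 0.0566 0.8112]  K=[0.5749 0.0599 0.0847; 0.0247 0.3990 0.0320; -0.0268 0.0130 0.5751]  nu=[-3.3954, 1.5767, 1.4645]  x^+=[-1.1777, 1.6769, 1.6542]  P^+=[0.1918 0.0385 -0.0069; 0.0385 0.2003 -0.0266; -0.0069 -0.0266 0.1819]
step 4: x^-=[-0.4373, 2.1440, 2.1379]  P^-=[0.4630 0.0317 0.0791; 0.0317 0.2974 0.0113; 0.0791 0.0113 0.4281]  S=[0.7849 -0.1620 0.1735; -0.1620 0.7873 0.0520; 0.1735 0.0520 0.7923]  K=[0.5719 0.0526 0.0866; 0.0189 0.3734 0.0346; -0.0238 0.0184 0.5649]  nu=[3.8919, -5.9537, -5.9907]  x^+=[0.9570, -0.2124, -1.4479]  P^+=[0.1903 0.0347 -0.0055; 0.0347 0.1871 -0.0233; -0.0055 -0.0233 0.1780]
step 5: x^-=[0.5363, -0.4655, -1.5878]  P^-=[0.4609 0.0266 0.0789; 0.0266 0.2830 0.0112; 0.0789 0.0112 0.4238]  S=[0.7844 -0.1635 0.1730; -0.1635 0.7747 0.0490; 0.1730 0.0490 0.7874]  K=[0.5704 0.0484 0.0868; 0.0151 0.3615 0.0344; -0.0227 0.0204 0.5625]  nu=[-3.3880, 3.4479, -2.2629]  x^+=[-1.4255, 0.6519, -2.7136]  P^+=[0.1895 0.0325 -0.0050; 0.0325 0.1810 -0.0221; -0.0050 -0.0221 0.1770]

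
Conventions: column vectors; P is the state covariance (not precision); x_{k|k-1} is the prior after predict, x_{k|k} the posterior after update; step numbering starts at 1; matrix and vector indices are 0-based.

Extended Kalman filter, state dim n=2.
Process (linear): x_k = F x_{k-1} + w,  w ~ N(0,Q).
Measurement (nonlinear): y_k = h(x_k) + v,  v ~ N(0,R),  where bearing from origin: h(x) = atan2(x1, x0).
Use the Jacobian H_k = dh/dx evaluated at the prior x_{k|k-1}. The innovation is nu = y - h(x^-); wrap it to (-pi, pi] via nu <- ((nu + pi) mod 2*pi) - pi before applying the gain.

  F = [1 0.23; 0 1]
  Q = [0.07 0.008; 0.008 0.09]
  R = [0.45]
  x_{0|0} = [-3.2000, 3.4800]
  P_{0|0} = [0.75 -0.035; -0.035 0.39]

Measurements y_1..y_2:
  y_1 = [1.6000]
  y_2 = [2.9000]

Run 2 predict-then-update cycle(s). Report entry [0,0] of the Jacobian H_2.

H_jac[0,0] = -0.2436

step 1: x^-=[-2.3996, 3.4800]  P^-=[0.8245 0.0627; 0.0627 0.4800]  H_jac=[-0.1948 -0.1343]  S=[0.4932]  K=[-0.3427; -0.1555]  nu=[-0.5745]  x^+=[-2.2028, 3.5693]  P^+=[0.7666 0.0364; 0.0364 0.4681]
step 2: x^-=[-1.3818, 3.5693]  P^-=[0.8781 0.1521; 0.1521 0.5581]  H_jac=[-0.2436 -0.0943]  S=[0.5141]  K=[-0.4441; -0.1745]  nu=[0.9598]  x^+=[-1.8081, 3.4018]  P^+=[0.7768 0.1123; 0.1123 0.5424]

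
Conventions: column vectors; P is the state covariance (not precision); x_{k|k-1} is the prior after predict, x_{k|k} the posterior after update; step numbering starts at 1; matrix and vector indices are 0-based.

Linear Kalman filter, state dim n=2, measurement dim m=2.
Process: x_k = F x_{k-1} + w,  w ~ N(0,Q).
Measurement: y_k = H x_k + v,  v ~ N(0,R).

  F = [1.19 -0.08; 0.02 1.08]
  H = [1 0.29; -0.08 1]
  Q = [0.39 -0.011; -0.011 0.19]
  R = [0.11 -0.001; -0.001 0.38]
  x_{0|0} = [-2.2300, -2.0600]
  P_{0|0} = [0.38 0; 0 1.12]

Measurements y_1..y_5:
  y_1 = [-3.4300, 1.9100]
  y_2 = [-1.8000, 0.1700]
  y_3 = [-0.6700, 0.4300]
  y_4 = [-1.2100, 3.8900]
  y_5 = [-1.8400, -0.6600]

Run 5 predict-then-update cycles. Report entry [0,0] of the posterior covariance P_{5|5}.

P_post[0,0] = 0.1041

step 1: x^-=[-2.4889, -2.2694]  P^-=[0.9353 -0.0987; -0.0987 1.4965]  S=[1.1139 0.2617; 0.2617 1.8983]  K=[0.8634 -0.2105; 0.1186 0.7762]  nu=[-0.2830, 3.9803]  x^+=[-3.5709, 0.7863]  P^+=[0.1159 -0.0716; -0.0716 0.2891]
step 2: x^-=[-4.3123, 0.7778]  P^-=[0.5697 -0.1251; -0.1251 0.5242]  S=[0.6512 -0.0167; -0.0167 0.9278]  K=[0.8147 -0.1692; 0.0562 0.5767]  nu=[2.2868, -0.9528]  x^+=[-2.2880, 0.3568]  P^+=[0.1062 -0.0566; -0.0566 0.2146]
step 3: x^-=[-2.7512, 0.3396]  P^-=[0.5526 -0.0997; -0.0997 0.4379]  S=[0.6416 -0.0156; -0.0156 0.8374]  K=[0.8124 -0.1567; 0.0555 0.5335]  nu=[1.9828, -0.1297]  x^+=[-1.1201, 0.3805]  P^+=[0.1046 -0.0520; -0.0520 0.1985]
step 4: x^-=[-1.3634, 0.3885]  P^-=[0.5493 -0.0924; -0.0924 0.4193]  S=[0.6410 -0.0136; -0.0136 0.8176]  K=[0.8119 -0.1533; 0.0567 0.5228]  nu=[0.0407, 3.3924]  x^+=[-1.8502, 2.1645]  P^+=[0.1042 -0.0507; -0.0507 0.1946]
step 5: x^-=[-2.3749, 2.3007]  P^-=[0.5484 -0.0904; -0.0904 0.4148]  S=[0.6409 -0.0129; -0.0129 0.8128]  K=[0.8118 -0.1523; 0.0571 0.5202]  nu=[-0.1323, -3.1507]  x^+=[-2.0023, 0.6543]  P^+=[0.1041 -0.0504; -0.0504 0.1936]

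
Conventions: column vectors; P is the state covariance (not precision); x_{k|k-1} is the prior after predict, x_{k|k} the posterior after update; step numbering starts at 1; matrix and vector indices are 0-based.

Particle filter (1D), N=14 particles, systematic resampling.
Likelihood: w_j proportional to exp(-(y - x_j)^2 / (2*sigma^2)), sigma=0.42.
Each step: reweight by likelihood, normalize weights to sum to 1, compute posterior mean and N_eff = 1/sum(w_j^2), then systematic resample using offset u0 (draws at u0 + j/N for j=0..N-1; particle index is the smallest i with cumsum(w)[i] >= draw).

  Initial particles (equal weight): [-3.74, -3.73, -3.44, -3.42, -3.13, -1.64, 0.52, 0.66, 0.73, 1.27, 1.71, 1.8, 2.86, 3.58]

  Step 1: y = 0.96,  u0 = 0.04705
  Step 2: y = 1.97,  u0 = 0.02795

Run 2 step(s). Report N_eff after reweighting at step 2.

step 1: w=[0.0000, 0.0000, 0.0000, 0.0000, 0.0000, 0.0000, 0.1744, 0.2339, 0.2598, 0.2299, 0.0613, 0.0408, 0.0000, 0.0000]  mean=0.9049  Neff=4.7429  idx=[6, 6, 7, 7, 7, 7, 8, 8, 8, 9, 9, 9, 10, 11]
step 2: w=[0.0010, 0.0010, 0.0030, 0.0030, 0.0030, 0.0030, 0.0050, 0.0050, 0.0050, 0.0970, 0.0970, 0.0970, 0.3213, 0.3586]  mean=1.5845  Neff=3.8433  idx=[8, 9, 10, 11, 11, 12, 12, 12, 12, 13, 13, 13, 13, 13]

N_eff = 3.8433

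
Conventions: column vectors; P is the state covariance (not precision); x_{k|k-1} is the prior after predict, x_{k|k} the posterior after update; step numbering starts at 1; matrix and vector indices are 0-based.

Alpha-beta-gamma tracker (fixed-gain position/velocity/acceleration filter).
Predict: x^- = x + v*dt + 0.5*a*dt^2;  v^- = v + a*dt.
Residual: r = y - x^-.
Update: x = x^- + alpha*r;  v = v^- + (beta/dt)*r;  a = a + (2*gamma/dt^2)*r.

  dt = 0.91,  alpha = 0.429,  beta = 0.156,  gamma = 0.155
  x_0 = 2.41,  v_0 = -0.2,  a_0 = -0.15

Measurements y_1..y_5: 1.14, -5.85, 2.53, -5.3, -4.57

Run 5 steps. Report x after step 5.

step 1: x_pred=2.1659  r=-1.0259  x^+=1.7258  v^+=-0.5124  a^+=-0.5340
step 2: x_pred=1.0384  r=-6.8884  x^+=-1.9167  v^+=-2.1792  a^+=-3.1127
step 3: x_pred=-5.1886  r=7.7186  x^+=-1.8773  v^+=-3.6886  a^+=-0.2232
step 4: x_pred=-5.3264  r=0.0264  x^+=-5.3151  v^+=-3.8872  a^+=-0.2134
step 5: x_pred=-8.9408  r=4.3708  x^+=-7.0657  v^+=-3.3321  a^+=1.4228

x_post = -7.0657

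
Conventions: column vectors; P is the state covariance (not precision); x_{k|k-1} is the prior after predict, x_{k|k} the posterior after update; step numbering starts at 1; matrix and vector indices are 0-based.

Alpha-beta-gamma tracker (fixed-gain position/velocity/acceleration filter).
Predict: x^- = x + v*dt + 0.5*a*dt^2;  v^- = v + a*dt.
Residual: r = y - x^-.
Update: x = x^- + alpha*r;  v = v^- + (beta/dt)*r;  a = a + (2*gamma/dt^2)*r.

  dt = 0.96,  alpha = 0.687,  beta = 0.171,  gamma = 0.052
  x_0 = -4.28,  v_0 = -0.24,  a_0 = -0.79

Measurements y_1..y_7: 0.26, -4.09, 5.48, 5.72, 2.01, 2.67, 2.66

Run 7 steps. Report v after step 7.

v_post = 1.0819

step 1: x_pred=-4.8744  r=5.1344  x^+=-1.3471  v^+=-0.0838  a^+=-0.2106
step 2: x_pred=-1.5246  r=-2.5654  x^+=-3.2870  v^+=-0.7430  a^+=-0.5001
step 3: x_pred=-4.2307  r=9.7107  x^+=2.4405  v^+=0.5067  a^+=0.5957
step 4: x_pred=3.2015  r=2.5185  x^+=4.9317  v^+=1.5272  a^+=0.8799
step 5: x_pred=6.8033  r=-4.7933  x^+=3.5103  v^+=1.5181  a^+=0.3390
step 6: x_pred=5.1239  r=-2.4539  x^+=3.4381  v^+=1.4065  a^+=0.0621
step 7: x_pred=4.8169  r=-2.1569  x^+=3.3351  v^+=1.0819  a^+=-0.1813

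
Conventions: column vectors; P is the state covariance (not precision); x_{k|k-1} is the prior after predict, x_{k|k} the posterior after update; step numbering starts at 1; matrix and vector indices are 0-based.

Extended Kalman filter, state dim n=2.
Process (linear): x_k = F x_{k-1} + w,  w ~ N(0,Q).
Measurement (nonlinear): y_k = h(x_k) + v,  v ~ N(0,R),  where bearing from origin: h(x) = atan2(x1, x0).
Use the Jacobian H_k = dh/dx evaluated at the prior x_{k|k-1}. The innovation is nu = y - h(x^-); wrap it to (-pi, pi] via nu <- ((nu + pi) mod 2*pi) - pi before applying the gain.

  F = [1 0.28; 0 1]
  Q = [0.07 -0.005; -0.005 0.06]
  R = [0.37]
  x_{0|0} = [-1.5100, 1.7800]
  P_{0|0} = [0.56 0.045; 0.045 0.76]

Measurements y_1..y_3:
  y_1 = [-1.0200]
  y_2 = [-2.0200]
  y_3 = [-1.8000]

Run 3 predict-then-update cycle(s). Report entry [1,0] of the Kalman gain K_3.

step 1: x^-=[-1.0116, 1.7800]  P^-=[0.7148 0.2528; 0.2528 0.8200]  H_jac=[-0.4246 -0.2413]  S=[0.5985]  K=[-0.6091; -0.5100]  nu=[-3.1076]  x^+=[0.8813, 3.3650]  P^+=[0.4927 0.0669; 0.0669 0.6643]
step 2: x^-=[1.8235, 3.3650]  P^-=[0.6523 0.2479; 0.2479 0.7243]  H_jac=[-0.2297 0.1245]  S=[0.4015]  K=[-0.2964; 0.0828]  nu=[-3.0942]  x^+=[2.7405, 3.1089]  P^+=[0.6170 0.2577; 0.2577 0.7216]
step 3: x^-=[3.6110, 3.1089]  P^-=[0.8879 0.4548; 0.4548 0.7816]  H_jac=[-0.1369 0.1590]  S=[0.3866]  K=[-0.1274; 0.1604]  nu=[-2.5108]  x^+=[3.9309, 2.7061]  P^+=[0.8816 0.4627; 0.4627 0.7716]

K[1,0] = 0.1604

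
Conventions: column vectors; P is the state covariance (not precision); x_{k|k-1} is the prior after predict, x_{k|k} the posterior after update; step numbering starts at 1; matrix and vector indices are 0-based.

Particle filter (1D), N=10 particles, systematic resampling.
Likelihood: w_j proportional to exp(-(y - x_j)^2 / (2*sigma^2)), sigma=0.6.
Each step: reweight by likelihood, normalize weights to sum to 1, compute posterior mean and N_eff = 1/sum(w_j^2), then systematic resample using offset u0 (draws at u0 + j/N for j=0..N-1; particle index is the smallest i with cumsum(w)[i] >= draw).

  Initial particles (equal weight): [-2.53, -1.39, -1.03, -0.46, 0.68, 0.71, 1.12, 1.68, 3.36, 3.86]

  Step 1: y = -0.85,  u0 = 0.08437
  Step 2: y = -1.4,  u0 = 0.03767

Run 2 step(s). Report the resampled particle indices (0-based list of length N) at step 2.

resampled_idx = [0, 0, 1, 2, 2, 3, 4, 5, 5, 7]

step 1: w=[0.0078, 0.2636, 0.3779, 0.3200, 0.0153, 0.0135, 0.0018, 0.0001, 0.0000, 0.0000]  mean=-0.9007  Neff=3.1727  idx=[1, 1, 2, 2, 2, 2, 3, 3, 3, 4]
step 2: w=[0.1616, 0.1616, 0.1336, 0.1336, 0.1336, 0.1336, 0.0474, 0.0474, 0.0474, 0.0004]  mean=-1.0647  Neff=7.6729  idx=[0, 0, 1, 2, 2, 3, 4, 5, 5, 7]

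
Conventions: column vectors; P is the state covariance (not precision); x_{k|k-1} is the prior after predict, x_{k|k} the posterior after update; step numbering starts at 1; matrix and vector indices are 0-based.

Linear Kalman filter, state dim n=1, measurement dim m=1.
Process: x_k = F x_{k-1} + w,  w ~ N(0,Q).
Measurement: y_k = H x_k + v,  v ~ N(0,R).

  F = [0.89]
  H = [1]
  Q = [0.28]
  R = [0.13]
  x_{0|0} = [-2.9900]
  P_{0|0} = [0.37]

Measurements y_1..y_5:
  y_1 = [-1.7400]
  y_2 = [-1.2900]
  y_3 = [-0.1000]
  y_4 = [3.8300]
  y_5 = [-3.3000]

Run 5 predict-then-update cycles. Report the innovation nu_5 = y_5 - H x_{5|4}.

innov = [-5.7097]

step 1: x^-=[-2.6611]  P^-=[0.5731]  S=[0.7031]  K=[0.8151]  nu=[0.9211]  x^+=[-1.9103]  P^+=[0.1060]
step 2: x^-=[-1.7002]  P^-=[0.3639]  S=[0.4939]  K=[0.7368]  nu=[0.4102]  x^+=[-1.3980]  P^+=[0.0958]
step 3: x^-=[-1.2442]  P^-=[0.3559]  S=[0.4859]  K=[0.7324]  nu=[1.1442]  x^+=[-0.4061]  P^+=[0.0952]
step 4: x^-=[-0.3615]  P^-=[0.3554]  S=[0.4854]  K=[0.7322]  nu=[4.1915]  x^+=[2.7075]  P^+=[0.0952]
step 5: x^-=[2.4097]  P^-=[0.3554]  S=[0.4854]  K=[0.7322]  nu=[-5.7097]  x^+=[-1.7708]  P^+=[0.0952]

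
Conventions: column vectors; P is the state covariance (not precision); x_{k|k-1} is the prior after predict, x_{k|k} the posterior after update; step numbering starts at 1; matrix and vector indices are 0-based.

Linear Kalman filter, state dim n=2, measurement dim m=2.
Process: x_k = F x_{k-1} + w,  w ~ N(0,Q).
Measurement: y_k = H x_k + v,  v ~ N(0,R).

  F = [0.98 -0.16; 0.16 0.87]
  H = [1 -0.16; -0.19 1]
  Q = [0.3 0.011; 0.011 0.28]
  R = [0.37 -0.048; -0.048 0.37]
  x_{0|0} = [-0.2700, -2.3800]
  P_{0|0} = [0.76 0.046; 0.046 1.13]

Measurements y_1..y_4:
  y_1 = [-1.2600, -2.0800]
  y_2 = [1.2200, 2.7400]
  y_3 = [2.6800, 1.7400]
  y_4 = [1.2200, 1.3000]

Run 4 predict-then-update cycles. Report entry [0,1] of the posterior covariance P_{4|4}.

P_post[0,1] = 0.0353

step 1: x^-=[0.1162, -2.1138]  P^-=[1.0444 0.0109; 0.0109 1.1676]  S=[1.4408 -0.4220; -0.4220 1.5711]  K=[0.7475 0.0814; 0.1033 0.7696]  nu=[-1.7144, 0.0559]  x^+=[-1.1608, -2.2479]  P^+=[0.2803 0.0475; 0.0475 0.2888]
step 2: x^-=[-0.7779, -2.1414]  P^-=[0.5617 0.0540; 0.0540 0.5190]  S=[0.9277 -0.1821; -0.1821 0.8887]  K=[0.6090 0.0655; 0.0845 0.5897]  nu=[1.6553, 4.7336]  x^+=[0.5401, 0.7899]  P^+=[0.2283 0.0384; 0.0384 0.2214]
step 3: x^-=[0.4030, 0.7737]  P^-=[0.5129 0.0477; 0.0477 0.4641]  S=[0.8795 -0.1705; -0.1705 0.8345]  K=[0.5862 0.0602; 0.0787 0.5614]  nu=[2.4008, 1.0429]  x^+=[1.8730, 1.5480]  P^+=[0.2197 0.0359; 0.0359 0.2108]
step 4: x^-=[1.5879, 1.6465]  P^-=[0.5052 0.0458; 0.0458 0.4551]  S=[0.8722 -0.1696; -0.1696 0.8260]  K=[0.5822 0.0588; 0.0772 0.5564]  nu=[-0.1044, -0.0448]  x^+=[1.5244, 1.6135]  P^+=[0.2183 0.0353; 0.0353 0.2088]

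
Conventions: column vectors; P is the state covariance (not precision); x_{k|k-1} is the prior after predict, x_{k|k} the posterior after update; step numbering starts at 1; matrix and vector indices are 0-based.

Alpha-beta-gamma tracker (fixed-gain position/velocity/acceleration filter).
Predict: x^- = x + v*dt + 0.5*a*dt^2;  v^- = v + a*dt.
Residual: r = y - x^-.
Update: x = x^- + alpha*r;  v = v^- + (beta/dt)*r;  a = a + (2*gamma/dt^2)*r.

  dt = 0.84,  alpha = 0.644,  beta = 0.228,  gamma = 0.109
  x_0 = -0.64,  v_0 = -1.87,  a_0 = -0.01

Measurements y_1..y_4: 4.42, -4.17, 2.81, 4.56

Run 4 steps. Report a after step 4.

a_post = 2.0398

step 1: x_pred=-2.2143  r=6.6343  x^+=2.0582  v^+=-0.0777  a^+=2.0397
step 2: x_pred=2.7126  r=-6.8826  x^+=-1.7198  v^+=-0.2324  a^+=-0.0867
step 3: x_pred=-1.9456  r=4.7556  x^+=1.1170  v^+=0.9856  a^+=1.3826
step 4: x_pred=2.4327  r=2.1273  x^+=3.8027  v^+=2.7244  a^+=2.0398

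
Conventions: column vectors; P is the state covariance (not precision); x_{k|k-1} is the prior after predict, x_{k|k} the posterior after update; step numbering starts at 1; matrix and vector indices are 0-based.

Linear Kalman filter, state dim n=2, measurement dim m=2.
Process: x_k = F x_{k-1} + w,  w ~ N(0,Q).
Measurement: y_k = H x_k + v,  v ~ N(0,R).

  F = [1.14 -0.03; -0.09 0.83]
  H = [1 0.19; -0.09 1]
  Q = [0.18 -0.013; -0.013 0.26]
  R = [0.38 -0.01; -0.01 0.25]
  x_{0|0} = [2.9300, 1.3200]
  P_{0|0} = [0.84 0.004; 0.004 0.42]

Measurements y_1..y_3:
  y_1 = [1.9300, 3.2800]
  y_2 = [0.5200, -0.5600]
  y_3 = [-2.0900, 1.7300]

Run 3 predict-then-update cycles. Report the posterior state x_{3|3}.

x_post = [-0.7469, 1.0751]

step 1: x^-=[3.3006, 0.8319]  P^-=[1.2718 -0.1058; -0.1058 0.5555]  S=[1.6316 -0.1229; -0.1229 0.8349]  K=[0.7556 -0.1526; 0.0514 0.6844]  nu=[-1.5287, 2.7452]  x^+=[1.7266, 2.6321]  P^+=[0.2924 -0.0194; -0.0194 0.1688]
step 2: x^-=[1.8893, 2.0292]  P^-=[0.5614 -0.0656; -0.0656 0.3816]  S=[0.9303 -0.0525; -0.0525 0.6479]  K=[0.5827 -0.1320; 0.0414 0.6014]  nu=[-1.7549, -2.4192]  x^+=[1.1862, 0.5018]  P^+=[0.2262 -0.0185; -0.0185 0.1483]
step 3: x^-=[1.3372, 0.3097]  P^-=[0.4754 -0.0574; -0.0574 0.3667]  S=[0.8468 -0.0396; -0.0396 0.6309]  K=[0.5427 -0.1248; 0.0421 0.5921]  nu=[-3.4861, 1.5406]  x^+=[-0.7469, 1.0751]  P^+=[0.2108 -0.0177; -0.0177 0.1460]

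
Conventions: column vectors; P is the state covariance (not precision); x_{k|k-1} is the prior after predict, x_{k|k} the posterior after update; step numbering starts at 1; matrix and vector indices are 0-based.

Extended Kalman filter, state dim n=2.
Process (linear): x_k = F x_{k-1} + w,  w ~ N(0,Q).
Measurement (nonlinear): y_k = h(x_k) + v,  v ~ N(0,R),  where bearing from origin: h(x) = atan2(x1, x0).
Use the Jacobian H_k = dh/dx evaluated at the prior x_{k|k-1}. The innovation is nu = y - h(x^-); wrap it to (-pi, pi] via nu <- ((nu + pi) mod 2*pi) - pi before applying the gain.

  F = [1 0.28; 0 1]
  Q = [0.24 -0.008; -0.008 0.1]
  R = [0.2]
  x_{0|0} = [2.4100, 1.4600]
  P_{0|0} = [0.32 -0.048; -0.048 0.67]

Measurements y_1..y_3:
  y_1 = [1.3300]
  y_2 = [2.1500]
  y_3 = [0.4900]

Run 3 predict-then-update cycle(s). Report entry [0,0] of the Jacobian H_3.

step 1: x^-=[2.8188, 1.4600]  P^-=[0.5856 0.1316; 0.1316 0.7700]  H_jac=[-0.1449 0.2797]  S=[0.2619]  K=[-0.1834; 0.7497]  nu=[0.8521]  x^+=[2.6625, 2.0988]  P^+=[0.5768 0.1676; 0.1676 0.6228]
step 2: x^-=[3.2502, 2.0988]  P^-=[0.9595 0.3340; 0.3340 0.7228]  H_jac=[-0.1402 0.2171]  S=[0.2326]  K=[-0.2666; 0.4734]  nu=[1.5766]  x^+=[2.8298, 2.8452]  P^+=[0.9430 0.3634; 0.3634 0.6707]
step 3: x^-=[3.6265, 2.8452]  P^-=[1.4391 0.5432; 0.5432 0.7707]  H_jac=[-0.1339 0.1707]  S=[0.2234]  K=[-0.4476; 0.2632]  nu=[-0.1753]  x^+=[3.7049, 2.7990]  P^+=[1.3943 0.5695; 0.5695 0.7552]

H_jac[0,0] = -0.1339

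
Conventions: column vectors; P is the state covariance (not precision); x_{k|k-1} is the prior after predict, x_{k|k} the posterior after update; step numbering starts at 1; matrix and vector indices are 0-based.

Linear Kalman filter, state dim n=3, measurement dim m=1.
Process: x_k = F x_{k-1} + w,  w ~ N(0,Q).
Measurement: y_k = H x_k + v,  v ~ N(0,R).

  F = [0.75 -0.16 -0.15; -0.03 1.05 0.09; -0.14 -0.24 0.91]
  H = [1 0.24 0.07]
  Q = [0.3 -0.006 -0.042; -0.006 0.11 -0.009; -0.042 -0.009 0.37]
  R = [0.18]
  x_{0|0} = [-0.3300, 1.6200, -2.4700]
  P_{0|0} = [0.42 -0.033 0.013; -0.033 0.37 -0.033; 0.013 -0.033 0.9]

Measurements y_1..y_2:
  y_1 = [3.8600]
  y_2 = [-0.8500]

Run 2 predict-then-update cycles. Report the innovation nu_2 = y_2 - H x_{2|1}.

innov = [-3.1778]

step 1: x^-=[-0.1362, 1.4886, -2.5903]  P^-=[0.5694 -0.1093 -0.1768; -0.1093 0.5214 -0.0535; -0.1768 -0.0535 1.1537]  S=[0.7061]  K=[0.7517; 0.0171; -0.1542]  nu=[3.8203]  x^+=[2.7357, 1.5540, -3.1793]  P^+=[0.1704 -0.1184 -0.0949; -0.1184 0.5212 -0.0516; -0.0949 -0.0516 1.1369]
step 2: x^-=[2.2800, 1.2635, -3.6491]  P^-=[0.4821 -0.2045 -0.2375; -0.2045 0.6922 -0.0744; -0.2375 -0.0744 1.3836]  S=[0.5748]  K=[0.7243; -0.0758; -0.2758]  nu=[-3.1778]  x^+=[-0.0218, 1.5044, -2.7726]  P^+=[0.1805 -0.1729 -0.1227; -0.1729 0.6888 -0.0864; -0.1227 -0.0864 1.3399]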